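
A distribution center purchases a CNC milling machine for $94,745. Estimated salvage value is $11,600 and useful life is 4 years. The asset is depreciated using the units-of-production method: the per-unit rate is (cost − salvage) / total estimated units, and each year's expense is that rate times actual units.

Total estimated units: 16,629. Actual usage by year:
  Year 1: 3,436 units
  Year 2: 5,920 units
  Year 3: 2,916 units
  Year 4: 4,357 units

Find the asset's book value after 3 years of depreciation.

Depreciable base = $94,745 − $11,600 = $83,145.
Rate = $83,145 / 16,629 units = $5 per unit.
Year 1: 3,436 × $5 = $17,180. Book value $77,565.
Year 2: 5,920 × $5 = $29,600. Book value $47,965.
Year 3: 2,916 × $5 = $14,580. Book value $33,385.

$33,385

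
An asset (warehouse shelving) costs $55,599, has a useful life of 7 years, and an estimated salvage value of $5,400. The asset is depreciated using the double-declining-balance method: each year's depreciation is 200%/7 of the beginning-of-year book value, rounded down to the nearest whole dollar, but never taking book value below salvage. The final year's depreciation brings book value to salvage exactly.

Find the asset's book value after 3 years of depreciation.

Depreciable base = $55,599 − $5,400 = $50,199.
Year 1: ⌊$55,599 × 200%/7⌋ = $15,885. Book value $39,714.
Year 2: ⌊$39,714 × 200%/7⌋ = $11,346. Book value $28,368.
Year 3: ⌊$28,368 × 200%/7⌋ = $8,105. Book value $20,263.

$20,263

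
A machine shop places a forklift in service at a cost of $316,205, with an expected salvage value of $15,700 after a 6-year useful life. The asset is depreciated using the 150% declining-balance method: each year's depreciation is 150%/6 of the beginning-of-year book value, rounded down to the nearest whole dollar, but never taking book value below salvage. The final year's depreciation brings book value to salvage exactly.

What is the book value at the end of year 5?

$75,038

Depreciable base = $316,205 − $15,700 = $300,505.
Year 1: ⌊$316,205 × 150%/6⌋ = $79,051. Book value $237,154.
Year 2: ⌊$237,154 × 150%/6⌋ = $59,288. Book value $177,866.
Year 3: ⌊$177,866 × 150%/6⌋ = $44,466. Book value $133,400.
Year 4: ⌊$133,400 × 150%/6⌋ = $33,350. Book value $100,050.
Year 5: ⌊$100,050 × 150%/6⌋ = $25,012. Book value $75,038.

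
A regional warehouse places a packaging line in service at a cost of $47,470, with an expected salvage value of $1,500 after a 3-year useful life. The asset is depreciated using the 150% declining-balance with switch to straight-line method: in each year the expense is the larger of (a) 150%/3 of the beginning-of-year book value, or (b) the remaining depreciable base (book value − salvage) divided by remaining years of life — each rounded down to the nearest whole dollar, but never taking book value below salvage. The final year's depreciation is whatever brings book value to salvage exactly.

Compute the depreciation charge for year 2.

Depreciable base = $47,470 − $1,500 = $45,970.
Year 1: DB = ⌊$47,470 × 150%/3⌋ = $23,735; SL = ⌊$45,970/3⌋ = $15,323 → take DB $23,735. Book value $23,735.
Year 2: DB = ⌊$23,735 × 150%/3⌋ = $11,867; SL = ⌊$22,235/2⌋ = $11,117 → take DB $11,867. Book value $11,868.

$11,867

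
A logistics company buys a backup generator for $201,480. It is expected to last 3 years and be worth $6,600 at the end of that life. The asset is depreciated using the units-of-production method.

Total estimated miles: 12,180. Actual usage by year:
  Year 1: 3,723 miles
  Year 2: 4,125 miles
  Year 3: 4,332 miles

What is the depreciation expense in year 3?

Depreciable base = $201,480 − $6,600 = $194,880.
Rate = $194,880 / 12,180 miles = $16 per mile.
Year 1: 3,723 × $16 = $59,568. Book value $141,912.
Year 2: 4,125 × $16 = $66,000. Book value $75,912.
Year 3: 4,332 × $16 = $69,312. Book value $6,600.

$69,312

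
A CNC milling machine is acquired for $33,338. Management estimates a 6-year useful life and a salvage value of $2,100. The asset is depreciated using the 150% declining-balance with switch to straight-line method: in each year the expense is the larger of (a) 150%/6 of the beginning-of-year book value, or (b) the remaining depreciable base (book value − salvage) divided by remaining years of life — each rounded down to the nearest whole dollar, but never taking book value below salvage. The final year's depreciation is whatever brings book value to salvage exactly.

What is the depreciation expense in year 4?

Depreciable base = $33,338 − $2,100 = $31,238.
Year 1: DB = ⌊$33,338 × 150%/6⌋ = $8,334; SL = ⌊$31,238/6⌋ = $5,206 → take DB $8,334. Book value $25,004.
Year 2: DB = ⌊$25,004 × 150%/6⌋ = $6,251; SL = ⌊$22,904/5⌋ = $4,580 → take DB $6,251. Book value $18,753.
Year 3: DB = ⌊$18,753 × 150%/6⌋ = $4,688; SL = ⌊$16,653/4⌋ = $4,163 → take DB $4,688. Book value $14,065.
Year 4: DB = ⌊$14,065 × 150%/6⌋ = $3,516; SL = ⌊$11,965/3⌋ = $3,988 → take SL $3,988. Book value $10,077.

$3,988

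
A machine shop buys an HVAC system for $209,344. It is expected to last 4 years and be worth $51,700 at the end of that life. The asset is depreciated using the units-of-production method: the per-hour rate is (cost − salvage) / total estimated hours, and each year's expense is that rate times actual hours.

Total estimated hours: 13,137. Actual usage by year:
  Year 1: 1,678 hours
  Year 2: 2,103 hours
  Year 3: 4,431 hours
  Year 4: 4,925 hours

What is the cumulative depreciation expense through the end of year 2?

$45,372

Depreciable base = $209,344 − $51,700 = $157,644.
Rate = $157,644 / 13,137 hours = $12 per hour.
Year 1: 1,678 × $12 = $20,136. Book value $189,208.
Year 2: 2,103 × $12 = $25,236. Book value $163,972.
Accumulated through year 2 = $209,344 − $163,972 = $45,372.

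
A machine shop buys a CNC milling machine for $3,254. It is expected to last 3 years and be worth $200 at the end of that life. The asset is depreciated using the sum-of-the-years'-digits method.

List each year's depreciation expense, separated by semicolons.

Depreciable base = $3,254 − $200 = $3,054.
Sum of the years' digits = 3+2+1 = 6.
Year 1: $3,054 × 3/6 = $1,527. Book value $1,727.
Year 2: $3,054 × 2/6 = $1,018. Book value $709.
Year 3: $3,054 × 1/6 = $509. Book value $200.

$1,527; $1,018; $509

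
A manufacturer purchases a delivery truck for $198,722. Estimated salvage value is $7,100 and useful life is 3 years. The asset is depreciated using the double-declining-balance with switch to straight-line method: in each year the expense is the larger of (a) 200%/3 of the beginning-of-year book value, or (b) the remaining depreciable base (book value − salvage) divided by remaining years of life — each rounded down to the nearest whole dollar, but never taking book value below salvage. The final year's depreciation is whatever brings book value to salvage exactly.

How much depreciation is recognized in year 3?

$14,981

Depreciable base = $198,722 − $7,100 = $191,622.
Year 1: DB = ⌊$198,722 × 200%/3⌋ = $132,481; SL = ⌊$191,622/3⌋ = $63,874 → take DB $132,481. Book value $66,241.
Year 2: DB = ⌊$66,241 × 200%/3⌋ = $44,160; SL = ⌊$59,141/2⌋ = $29,570 → take DB $44,160. Book value $22,081.
Year 3 (final): $22,081 − $7,100 = $14,981. Book value $7,100.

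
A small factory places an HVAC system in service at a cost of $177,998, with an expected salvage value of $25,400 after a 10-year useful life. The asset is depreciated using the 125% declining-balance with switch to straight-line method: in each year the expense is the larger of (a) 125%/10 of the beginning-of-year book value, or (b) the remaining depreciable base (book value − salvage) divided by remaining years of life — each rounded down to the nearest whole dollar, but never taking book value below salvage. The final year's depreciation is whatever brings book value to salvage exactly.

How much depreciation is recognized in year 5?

$13,156

Depreciable base = $177,998 − $25,400 = $152,598.
Year 1: DB = ⌊$177,998 × 125%/10⌋ = $22,249; SL = ⌊$152,598/10⌋ = $15,259 → take DB $22,249. Book value $155,749.
Year 2: DB = ⌊$155,749 × 125%/10⌋ = $19,468; SL = ⌊$130,349/9⌋ = $14,483 → take DB $19,468. Book value $136,281.
Year 3: DB = ⌊$136,281 × 125%/10⌋ = $17,035; SL = ⌊$110,881/8⌋ = $13,860 → take DB $17,035. Book value $119,246.
Year 4: DB = ⌊$119,246 × 125%/10⌋ = $14,905; SL = ⌊$93,846/7⌋ = $13,406 → take DB $14,905. Book value $104,341.
Year 5: DB = ⌊$104,341 × 125%/10⌋ = $13,042; SL = ⌊$78,941/6⌋ = $13,156 → take SL $13,156. Book value $91,185.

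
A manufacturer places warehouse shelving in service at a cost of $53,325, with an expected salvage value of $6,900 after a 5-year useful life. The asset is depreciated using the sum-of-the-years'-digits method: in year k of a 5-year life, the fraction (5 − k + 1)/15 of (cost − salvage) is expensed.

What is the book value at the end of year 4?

$9,995

Depreciable base = $53,325 − $6,900 = $46,425.
Sum of the years' digits = 5+4+3+2+1 = 15.
Year 1: $46,425 × 5/15 = $15,475. Book value $37,850.
Year 2: $46,425 × 4/15 = $12,380. Book value $25,470.
Year 3: $46,425 × 3/15 = $9,285. Book value $16,185.
Year 4: $46,425 × 2/15 = $6,190. Book value $9,995.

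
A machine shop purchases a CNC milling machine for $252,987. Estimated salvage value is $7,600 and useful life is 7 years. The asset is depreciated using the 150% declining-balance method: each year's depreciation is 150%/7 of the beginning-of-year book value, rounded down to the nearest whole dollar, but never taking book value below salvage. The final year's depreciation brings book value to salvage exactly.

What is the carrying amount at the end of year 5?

$75,758

Depreciable base = $252,987 − $7,600 = $245,387.
Year 1: ⌊$252,987 × 150%/7⌋ = $54,211. Book value $198,776.
Year 2: ⌊$198,776 × 150%/7⌋ = $42,594. Book value $156,182.
Year 3: ⌊$156,182 × 150%/7⌋ = $33,467. Book value $122,715.
Year 4: ⌊$122,715 × 150%/7⌋ = $26,296. Book value $96,419.
Year 5: ⌊$96,419 × 150%/7⌋ = $20,661. Book value $75,758.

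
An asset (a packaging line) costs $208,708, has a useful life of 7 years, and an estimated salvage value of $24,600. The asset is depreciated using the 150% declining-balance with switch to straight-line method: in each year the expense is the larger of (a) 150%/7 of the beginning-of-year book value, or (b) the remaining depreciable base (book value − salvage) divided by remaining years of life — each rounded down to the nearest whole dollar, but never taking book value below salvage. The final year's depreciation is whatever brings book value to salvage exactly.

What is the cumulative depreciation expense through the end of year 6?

$165,793

Depreciable base = $208,708 − $24,600 = $184,108.
Year 1: DB = ⌊$208,708 × 150%/7⌋ = $44,723; SL = ⌊$184,108/7⌋ = $26,301 → take DB $44,723. Book value $163,985.
Year 2: DB = ⌊$163,985 × 150%/7⌋ = $35,139; SL = ⌊$139,385/6⌋ = $23,230 → take DB $35,139. Book value $128,846.
Year 3: DB = ⌊$128,846 × 150%/7⌋ = $27,609; SL = ⌊$104,246/5⌋ = $20,849 → take DB $27,609. Book value $101,237.
Year 4: DB = ⌊$101,237 × 150%/7⌋ = $21,693; SL = ⌊$76,637/4⌋ = $19,159 → take DB $21,693. Book value $79,544.
Year 5: DB = ⌊$79,544 × 150%/7⌋ = $17,045; SL = ⌊$54,944/3⌋ = $18,314 → take SL $18,314. Book value $61,230.
Year 6: DB = ⌊$61,230 × 150%/7⌋ = $13,120; SL = ⌊$36,630/2⌋ = $18,315 → take SL $18,315. Book value $42,915.
Accumulated through year 6 = $208,708 − $42,915 = $165,793.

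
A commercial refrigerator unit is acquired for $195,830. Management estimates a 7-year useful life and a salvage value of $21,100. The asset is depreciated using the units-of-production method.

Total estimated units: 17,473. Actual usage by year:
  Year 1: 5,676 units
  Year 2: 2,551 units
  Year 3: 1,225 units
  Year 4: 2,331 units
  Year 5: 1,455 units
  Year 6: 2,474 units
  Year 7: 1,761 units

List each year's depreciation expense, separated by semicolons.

$56,760; $25,510; $12,250; $23,310; $14,550; $24,740; $17,610

Depreciable base = $195,830 − $21,100 = $174,730.
Rate = $174,730 / 17,473 units = $10 per unit.
Year 1: 5,676 × $10 = $56,760. Book value $139,070.
Year 2: 2,551 × $10 = $25,510. Book value $113,560.
Year 3: 1,225 × $10 = $12,250. Book value $101,310.
Year 4: 2,331 × $10 = $23,310. Book value $78,000.
Year 5: 1,455 × $10 = $14,550. Book value $63,450.
Year 6: 2,474 × $10 = $24,740. Book value $38,710.
Year 7: 1,761 × $10 = $17,610. Book value $21,100.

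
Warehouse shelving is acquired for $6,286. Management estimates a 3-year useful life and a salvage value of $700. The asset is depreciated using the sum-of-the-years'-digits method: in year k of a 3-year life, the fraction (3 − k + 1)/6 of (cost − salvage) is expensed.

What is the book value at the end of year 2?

Depreciable base = $6,286 − $700 = $5,586.
Sum of the years' digits = 3+2+1 = 6.
Year 1: $5,586 × 3/6 = $2,793. Book value $3,493.
Year 2: $5,586 × 2/6 = $1,862. Book value $1,631.

$1,631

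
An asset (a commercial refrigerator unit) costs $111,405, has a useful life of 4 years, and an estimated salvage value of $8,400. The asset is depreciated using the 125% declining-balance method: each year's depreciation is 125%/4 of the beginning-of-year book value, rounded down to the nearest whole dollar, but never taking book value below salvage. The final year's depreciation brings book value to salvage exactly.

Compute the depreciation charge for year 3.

$16,455

Depreciable base = $111,405 − $8,400 = $103,005.
Year 1: ⌊$111,405 × 125%/4⌋ = $34,814. Book value $76,591.
Year 2: ⌊$76,591 × 125%/4⌋ = $23,934. Book value $52,657.
Year 3: ⌊$52,657 × 125%/4⌋ = $16,455. Book value $36,202.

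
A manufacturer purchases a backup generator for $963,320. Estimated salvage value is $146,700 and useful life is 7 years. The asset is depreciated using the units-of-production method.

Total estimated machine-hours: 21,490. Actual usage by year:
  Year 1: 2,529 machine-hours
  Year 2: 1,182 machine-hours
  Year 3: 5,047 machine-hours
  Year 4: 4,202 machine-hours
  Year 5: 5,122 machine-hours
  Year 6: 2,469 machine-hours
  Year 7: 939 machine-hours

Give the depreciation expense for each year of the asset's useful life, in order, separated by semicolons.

$96,102; $44,916; $191,786; $159,676; $194,636; $93,822; $35,682

Depreciable base = $963,320 − $146,700 = $816,620.
Rate = $816,620 / 21,490 machine-hours = $38 per machine-hour.
Year 1: 2,529 × $38 = $96,102. Book value $867,218.
Year 2: 1,182 × $38 = $44,916. Book value $822,302.
Year 3: 5,047 × $38 = $191,786. Book value $630,516.
Year 4: 4,202 × $38 = $159,676. Book value $470,840.
Year 5: 5,122 × $38 = $194,636. Book value $276,204.
Year 6: 2,469 × $38 = $93,822. Book value $182,382.
Year 7: 939 × $38 = $35,682. Book value $146,700.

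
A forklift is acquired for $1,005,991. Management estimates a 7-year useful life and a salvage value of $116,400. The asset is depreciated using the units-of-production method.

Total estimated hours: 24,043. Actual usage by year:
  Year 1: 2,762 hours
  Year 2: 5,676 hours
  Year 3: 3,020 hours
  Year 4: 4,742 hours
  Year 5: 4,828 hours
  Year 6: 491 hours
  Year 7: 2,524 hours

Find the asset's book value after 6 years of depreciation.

Depreciable base = $1,005,991 − $116,400 = $889,591.
Rate = $889,591 / 24,043 hours = $37 per hour.
Year 1: 2,762 × $37 = $102,194. Book value $903,797.
Year 2: 5,676 × $37 = $210,012. Book value $693,785.
Year 3: 3,020 × $37 = $111,740. Book value $582,045.
Year 4: 4,742 × $37 = $175,454. Book value $406,591.
Year 5: 4,828 × $37 = $178,636. Book value $227,955.
Year 6: 491 × $37 = $18,167. Book value $209,788.

$209,788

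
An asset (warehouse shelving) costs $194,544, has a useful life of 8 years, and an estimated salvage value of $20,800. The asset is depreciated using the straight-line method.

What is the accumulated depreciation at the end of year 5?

Depreciable base = $194,544 − $20,800 = $173,744.
Annual expense = $173,744 / 8 = $21,718.
End of year 1: book value $172,826.
End of year 2: book value $151,108.
End of year 3: book value $129,390.
End of year 4: book value $107,672.
End of year 5: book value $85,954.
Accumulated through year 5 = $194,544 − $85,954 = $108,590.

$108,590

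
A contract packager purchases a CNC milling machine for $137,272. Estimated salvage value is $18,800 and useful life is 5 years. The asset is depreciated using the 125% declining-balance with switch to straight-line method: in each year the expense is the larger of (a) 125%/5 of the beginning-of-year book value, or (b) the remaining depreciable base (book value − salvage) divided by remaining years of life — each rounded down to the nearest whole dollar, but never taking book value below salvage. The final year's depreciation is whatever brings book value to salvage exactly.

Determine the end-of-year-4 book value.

$38,272

Depreciable base = $137,272 − $18,800 = $118,472.
Year 1: DB = ⌊$137,272 × 125%/5⌋ = $34,318; SL = ⌊$118,472/5⌋ = $23,694 → take DB $34,318. Book value $102,954.
Year 2: DB = ⌊$102,954 × 125%/5⌋ = $25,738; SL = ⌊$84,154/4⌋ = $21,038 → take DB $25,738. Book value $77,216.
Year 3: DB = ⌊$77,216 × 125%/5⌋ = $19,304; SL = ⌊$58,416/3⌋ = $19,472 → take SL $19,472. Book value $57,744.
Year 4: DB = ⌊$57,744 × 125%/5⌋ = $14,436; SL = ⌊$38,944/2⌋ = $19,472 → take SL $19,472. Book value $38,272.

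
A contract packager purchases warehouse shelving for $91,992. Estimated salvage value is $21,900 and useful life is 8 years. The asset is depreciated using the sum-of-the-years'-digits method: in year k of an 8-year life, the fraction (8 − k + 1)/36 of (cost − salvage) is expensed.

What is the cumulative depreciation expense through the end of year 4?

Depreciable base = $91,992 − $21,900 = $70,092.
Sum of the years' digits = 8+7+6+5+4+3+2+1 = 36.
Year 1: $70,092 × 8/36 = $15,576. Book value $76,416.
Year 2: $70,092 × 7/36 = $13,629. Book value $62,787.
Year 3: $70,092 × 6/36 = $11,682. Book value $51,105.
Year 4: $70,092 × 5/36 = $9,735. Book value $41,370.
Accumulated through year 4 = $91,992 − $41,370 = $50,622.

$50,622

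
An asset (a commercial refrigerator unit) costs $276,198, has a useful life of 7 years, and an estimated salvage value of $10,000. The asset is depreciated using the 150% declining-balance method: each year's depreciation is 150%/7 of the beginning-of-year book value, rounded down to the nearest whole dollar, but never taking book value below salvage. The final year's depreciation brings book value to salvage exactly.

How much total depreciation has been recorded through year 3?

$142,225

Depreciable base = $276,198 − $10,000 = $266,198.
Year 1: ⌊$276,198 × 150%/7⌋ = $59,185. Book value $217,013.
Year 2: ⌊$217,013 × 150%/7⌋ = $46,502. Book value $170,511.
Year 3: ⌊$170,511 × 150%/7⌋ = $36,538. Book value $133,973.
Accumulated through year 3 = $276,198 − $133,973 = $142,225.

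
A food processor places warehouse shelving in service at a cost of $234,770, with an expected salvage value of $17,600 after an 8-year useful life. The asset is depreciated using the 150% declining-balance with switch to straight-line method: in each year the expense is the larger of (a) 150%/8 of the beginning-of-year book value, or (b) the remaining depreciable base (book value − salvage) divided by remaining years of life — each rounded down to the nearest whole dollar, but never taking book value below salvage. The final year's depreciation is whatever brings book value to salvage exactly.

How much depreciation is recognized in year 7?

$21,179

Depreciable base = $234,770 − $17,600 = $217,170.
Year 1: DB = ⌊$234,770 × 150%/8⌋ = $44,019; SL = ⌊$217,170/8⌋ = $27,146 → take DB $44,019. Book value $190,751.
Year 2: DB = ⌊$190,751 × 150%/8⌋ = $35,765; SL = ⌊$173,151/7⌋ = $24,735 → take DB $35,765. Book value $154,986.
Year 3: DB = ⌊$154,986 × 150%/8⌋ = $29,059; SL = ⌊$137,386/6⌋ = $22,897 → take DB $29,059. Book value $125,927.
Year 4: DB = ⌊$125,927 × 150%/8⌋ = $23,611; SL = ⌊$108,327/5⌋ = $21,665 → take DB $23,611. Book value $102,316.
Year 5: DB = ⌊$102,316 × 150%/8⌋ = $19,184; SL = ⌊$84,716/4⌋ = $21,179 → take SL $21,179. Book value $81,137.
Year 6: DB = ⌊$81,137 × 150%/8⌋ = $15,213; SL = ⌊$63,537/3⌋ = $21,179 → take SL $21,179. Book value $59,958.
Year 7: DB = ⌊$59,958 × 150%/8⌋ = $11,242; SL = ⌊$42,358/2⌋ = $21,179 → take SL $21,179. Book value $38,779.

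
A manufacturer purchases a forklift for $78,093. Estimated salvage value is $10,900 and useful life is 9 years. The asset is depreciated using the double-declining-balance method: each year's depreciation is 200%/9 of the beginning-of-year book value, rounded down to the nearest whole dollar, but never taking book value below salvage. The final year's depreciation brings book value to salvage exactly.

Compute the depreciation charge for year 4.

Depreciable base = $78,093 − $10,900 = $67,193.
Year 1: ⌊$78,093 × 200%/9⌋ = $17,354. Book value $60,739.
Year 2: ⌊$60,739 × 200%/9⌋ = $13,497. Book value $47,242.
Year 3: ⌊$47,242 × 200%/9⌋ = $10,498. Book value $36,744.
Year 4: ⌊$36,744 × 200%/9⌋ = $8,165. Book value $28,579.

$8,165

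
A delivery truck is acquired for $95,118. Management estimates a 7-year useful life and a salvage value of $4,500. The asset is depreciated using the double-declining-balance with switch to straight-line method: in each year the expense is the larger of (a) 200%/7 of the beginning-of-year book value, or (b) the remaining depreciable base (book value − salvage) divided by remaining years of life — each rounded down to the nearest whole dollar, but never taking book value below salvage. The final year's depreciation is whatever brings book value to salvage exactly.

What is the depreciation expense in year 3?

Depreciable base = $95,118 − $4,500 = $90,618.
Year 1: DB = ⌊$95,118 × 200%/7⌋ = $27,176; SL = ⌊$90,618/7⌋ = $12,945 → take DB $27,176. Book value $67,942.
Year 2: DB = ⌊$67,942 × 200%/7⌋ = $19,412; SL = ⌊$63,442/6⌋ = $10,573 → take DB $19,412. Book value $48,530.
Year 3: DB = ⌊$48,530 × 200%/7⌋ = $13,865; SL = ⌊$44,030/5⌋ = $8,806 → take DB $13,865. Book value $34,665.

$13,865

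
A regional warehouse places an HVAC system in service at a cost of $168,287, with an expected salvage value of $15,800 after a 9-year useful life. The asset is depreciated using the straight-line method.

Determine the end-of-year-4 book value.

$100,515

Depreciable base = $168,287 − $15,800 = $152,487.
Annual expense = $152,487 / 9 = $16,943.
End of year 1: book value $151,344.
End of year 2: book value $134,401.
End of year 3: book value $117,458.
End of year 4: book value $100,515.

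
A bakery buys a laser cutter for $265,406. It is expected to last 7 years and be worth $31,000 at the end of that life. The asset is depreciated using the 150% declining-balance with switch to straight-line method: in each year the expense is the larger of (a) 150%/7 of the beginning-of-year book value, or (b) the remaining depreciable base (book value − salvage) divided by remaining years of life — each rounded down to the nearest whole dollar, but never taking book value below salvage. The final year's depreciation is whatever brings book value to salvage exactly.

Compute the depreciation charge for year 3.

$35,110

Depreciable base = $265,406 − $31,000 = $234,406.
Year 1: DB = ⌊$265,406 × 150%/7⌋ = $56,872; SL = ⌊$234,406/7⌋ = $33,486 → take DB $56,872. Book value $208,534.
Year 2: DB = ⌊$208,534 × 150%/7⌋ = $44,685; SL = ⌊$177,534/6⌋ = $29,589 → take DB $44,685. Book value $163,849.
Year 3: DB = ⌊$163,849 × 150%/7⌋ = $35,110; SL = ⌊$132,849/5⌋ = $26,569 → take DB $35,110. Book value $128,739.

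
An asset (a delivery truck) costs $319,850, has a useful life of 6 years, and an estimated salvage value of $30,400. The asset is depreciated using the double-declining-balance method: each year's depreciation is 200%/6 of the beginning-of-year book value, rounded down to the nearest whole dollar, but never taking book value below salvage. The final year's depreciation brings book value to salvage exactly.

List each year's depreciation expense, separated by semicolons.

$106,616; $71,078; $47,385; $31,590; $21,060; $11,721

Depreciable base = $319,850 − $30,400 = $289,450.
Year 1: ⌊$319,850 × 200%/6⌋ = $106,616. Book value $213,234.
Year 2: ⌊$213,234 × 200%/6⌋ = $71,078. Book value $142,156.
Year 3: ⌊$142,156 × 200%/6⌋ = $47,385. Book value $94,771.
Year 4: ⌊$94,771 × 200%/6⌋ = $31,590. Book value $63,181.
Year 5: ⌊$63,181 × 200%/6⌋ = $21,060. Book value $42,121.
Year 6 (final): $42,121 − $30,400 = $11,721. Book value $30,400.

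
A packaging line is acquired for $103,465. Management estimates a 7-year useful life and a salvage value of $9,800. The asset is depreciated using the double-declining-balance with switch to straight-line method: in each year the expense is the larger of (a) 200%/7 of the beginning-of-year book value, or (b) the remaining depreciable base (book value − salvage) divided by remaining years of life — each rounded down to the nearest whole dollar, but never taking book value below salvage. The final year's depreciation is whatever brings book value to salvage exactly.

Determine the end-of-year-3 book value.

$37,707

Depreciable base = $103,465 − $9,800 = $93,665.
Year 1: DB = ⌊$103,465 × 200%/7⌋ = $29,561; SL = ⌊$93,665/7⌋ = $13,380 → take DB $29,561. Book value $73,904.
Year 2: DB = ⌊$73,904 × 200%/7⌋ = $21,115; SL = ⌊$64,104/6⌋ = $10,684 → take DB $21,115. Book value $52,789.
Year 3: DB = ⌊$52,789 × 200%/7⌋ = $15,082; SL = ⌊$42,989/5⌋ = $8,597 → take DB $15,082. Book value $37,707.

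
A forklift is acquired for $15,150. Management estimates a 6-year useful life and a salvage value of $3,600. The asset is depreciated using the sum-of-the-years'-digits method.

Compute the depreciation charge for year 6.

$550

Depreciable base = $15,150 − $3,600 = $11,550.
Sum of the years' digits = 6+5+4+3+2+1 = 21.
Year 1: $11,550 × 6/21 = $3,300. Book value $11,850.
Year 2: $11,550 × 5/21 = $2,750. Book value $9,100.
Year 3: $11,550 × 4/21 = $2,200. Book value $6,900.
Year 4: $11,550 × 3/21 = $1,650. Book value $5,250.
Year 5: $11,550 × 2/21 = $1,100. Book value $4,150.
Year 6: $11,550 × 1/21 = $550. Book value $3,600.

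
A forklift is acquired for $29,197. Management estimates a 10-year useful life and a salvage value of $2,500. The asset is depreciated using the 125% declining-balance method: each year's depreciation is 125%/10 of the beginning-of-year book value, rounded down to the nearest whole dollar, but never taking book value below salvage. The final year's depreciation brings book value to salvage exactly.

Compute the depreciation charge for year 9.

$1,254

Depreciable base = $29,197 − $2,500 = $26,697.
Year 1: ⌊$29,197 × 125%/10⌋ = $3,649. Book value $25,548.
Year 2: ⌊$25,548 × 125%/10⌋ = $3,193. Book value $22,355.
Year 3: ⌊$22,355 × 125%/10⌋ = $2,794. Book value $19,561.
Year 4: ⌊$19,561 × 125%/10⌋ = $2,445. Book value $17,116.
Year 5: ⌊$17,116 × 125%/10⌋ = $2,139. Book value $14,977.
Year 6: ⌊$14,977 × 125%/10⌋ = $1,872. Book value $13,105.
Year 7: ⌊$13,105 × 125%/10⌋ = $1,638. Book value $11,467.
Year 8: ⌊$11,467 × 125%/10⌋ = $1,433. Book value $10,034.
Year 9: ⌊$10,034 × 125%/10⌋ = $1,254. Book value $8,780.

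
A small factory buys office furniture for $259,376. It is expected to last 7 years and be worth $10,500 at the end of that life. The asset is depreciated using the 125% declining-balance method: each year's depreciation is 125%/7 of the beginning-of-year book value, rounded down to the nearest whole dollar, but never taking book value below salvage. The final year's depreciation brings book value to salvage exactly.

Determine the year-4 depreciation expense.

Depreciable base = $259,376 − $10,500 = $248,876.
Year 1: ⌊$259,376 × 125%/7⌋ = $46,317. Book value $213,059.
Year 2: ⌊$213,059 × 125%/7⌋ = $38,046. Book value $175,013.
Year 3: ⌊$175,013 × 125%/7⌋ = $31,252. Book value $143,761.
Year 4: ⌊$143,761 × 125%/7⌋ = $25,671. Book value $118,090.

$25,671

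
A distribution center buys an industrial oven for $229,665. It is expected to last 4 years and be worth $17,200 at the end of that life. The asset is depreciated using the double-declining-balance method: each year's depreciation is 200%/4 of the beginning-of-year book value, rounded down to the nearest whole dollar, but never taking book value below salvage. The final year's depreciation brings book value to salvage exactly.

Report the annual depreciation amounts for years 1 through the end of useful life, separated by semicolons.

Depreciable base = $229,665 − $17,200 = $212,465.
Year 1: ⌊$229,665 × 200%/4⌋ = $114,832. Book value $114,833.
Year 2: ⌊$114,833 × 200%/4⌋ = $57,416. Book value $57,417.
Year 3: ⌊$57,417 × 200%/4⌋ = $28,708. Book value $28,709.
Year 4 (final): $28,709 − $17,200 = $11,509. Book value $17,200.

$114,832; $57,416; $28,708; $11,509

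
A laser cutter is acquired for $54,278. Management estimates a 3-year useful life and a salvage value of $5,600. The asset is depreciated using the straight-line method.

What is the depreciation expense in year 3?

$16,226

Depreciable base = $54,278 − $5,600 = $48,678.
Annual expense = $48,678 / 3 = $16,226.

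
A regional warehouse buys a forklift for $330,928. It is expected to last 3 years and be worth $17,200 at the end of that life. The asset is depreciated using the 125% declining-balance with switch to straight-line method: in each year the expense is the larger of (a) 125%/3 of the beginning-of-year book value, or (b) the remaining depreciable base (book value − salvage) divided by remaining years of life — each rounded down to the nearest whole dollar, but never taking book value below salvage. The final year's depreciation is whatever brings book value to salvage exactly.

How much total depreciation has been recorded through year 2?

$225,807

Depreciable base = $330,928 − $17,200 = $313,728.
Year 1: DB = ⌊$330,928 × 125%/3⌋ = $137,886; SL = ⌊$313,728/3⌋ = $104,576 → take DB $137,886. Book value $193,042.
Year 2: DB = ⌊$193,042 × 125%/3⌋ = $80,434; SL = ⌊$175,842/2⌋ = $87,921 → take SL $87,921. Book value $105,121.
Accumulated through year 2 = $330,928 − $105,121 = $225,807.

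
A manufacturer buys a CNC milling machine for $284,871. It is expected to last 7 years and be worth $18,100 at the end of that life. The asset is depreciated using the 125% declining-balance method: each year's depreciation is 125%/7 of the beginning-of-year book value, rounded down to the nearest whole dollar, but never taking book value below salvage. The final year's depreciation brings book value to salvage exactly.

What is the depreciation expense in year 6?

Depreciable base = $284,871 − $18,100 = $266,771.
Year 1: ⌊$284,871 × 125%/7⌋ = $50,869. Book value $234,002.
Year 2: ⌊$234,002 × 125%/7⌋ = $41,786. Book value $192,216.
Year 3: ⌊$192,216 × 125%/7⌋ = $34,324. Book value $157,892.
Year 4: ⌊$157,892 × 125%/7⌋ = $28,195. Book value $129,697.
Year 5: ⌊$129,697 × 125%/7⌋ = $23,160. Book value $106,537.
Year 6: ⌊$106,537 × 125%/7⌋ = $19,024. Book value $87,513.

$19,024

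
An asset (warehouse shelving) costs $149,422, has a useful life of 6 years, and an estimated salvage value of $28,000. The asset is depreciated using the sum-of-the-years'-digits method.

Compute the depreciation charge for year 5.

Depreciable base = $149,422 − $28,000 = $121,422.
Sum of the years' digits = 6+5+4+3+2+1 = 21.
Year 1: $121,422 × 6/21 = $34,692. Book value $114,730.
Year 2: $121,422 × 5/21 = $28,910. Book value $85,820.
Year 3: $121,422 × 4/21 = $23,128. Book value $62,692.
Year 4: $121,422 × 3/21 = $17,346. Book value $45,346.
Year 5: $121,422 × 2/21 = $11,564. Book value $33,782.

$11,564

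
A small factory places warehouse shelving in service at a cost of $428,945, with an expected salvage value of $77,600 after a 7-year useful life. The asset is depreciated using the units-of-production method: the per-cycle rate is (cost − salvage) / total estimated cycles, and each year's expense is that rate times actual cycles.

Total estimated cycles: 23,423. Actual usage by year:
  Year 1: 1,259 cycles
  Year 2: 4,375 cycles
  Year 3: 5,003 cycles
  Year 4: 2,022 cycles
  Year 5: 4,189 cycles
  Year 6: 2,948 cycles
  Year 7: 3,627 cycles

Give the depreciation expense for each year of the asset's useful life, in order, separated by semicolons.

$18,885; $65,625; $75,045; $30,330; $62,835; $44,220; $54,405

Depreciable base = $428,945 − $77,600 = $351,345.
Rate = $351,345 / 23,423 cycles = $15 per cycle.
Year 1: 1,259 × $15 = $18,885. Book value $410,060.
Year 2: 4,375 × $15 = $65,625. Book value $344,435.
Year 3: 5,003 × $15 = $75,045. Book value $269,390.
Year 4: 2,022 × $15 = $30,330. Book value $239,060.
Year 5: 4,189 × $15 = $62,835. Book value $176,225.
Year 6: 2,948 × $15 = $44,220. Book value $132,005.
Year 7: 3,627 × $15 = $54,405. Book value $77,600.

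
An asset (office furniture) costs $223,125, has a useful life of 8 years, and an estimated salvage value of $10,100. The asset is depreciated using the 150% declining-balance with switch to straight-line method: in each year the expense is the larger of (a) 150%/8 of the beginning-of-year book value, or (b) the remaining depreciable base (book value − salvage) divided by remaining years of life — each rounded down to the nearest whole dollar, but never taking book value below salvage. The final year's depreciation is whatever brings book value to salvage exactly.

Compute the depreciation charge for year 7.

$21,785

Depreciable base = $223,125 − $10,100 = $213,025.
Year 1: DB = ⌊$223,125 × 150%/8⌋ = $41,835; SL = ⌊$213,025/8⌋ = $26,628 → take DB $41,835. Book value $181,290.
Year 2: DB = ⌊$181,290 × 150%/8⌋ = $33,991; SL = ⌊$171,190/7⌋ = $24,455 → take DB $33,991. Book value $147,299.
Year 3: DB = ⌊$147,299 × 150%/8⌋ = $27,618; SL = ⌊$137,199/6⌋ = $22,866 → take DB $27,618. Book value $119,681.
Year 4: DB = ⌊$119,681 × 150%/8⌋ = $22,440; SL = ⌊$109,581/5⌋ = $21,916 → take DB $22,440. Book value $97,241.
Year 5: DB = ⌊$97,241 × 150%/8⌋ = $18,232; SL = ⌊$87,141/4⌋ = $21,785 → take SL $21,785. Book value $75,456.
Year 6: DB = ⌊$75,456 × 150%/8⌋ = $14,148; SL = ⌊$65,356/3⌋ = $21,785 → take SL $21,785. Book value $53,671.
Year 7: DB = ⌊$53,671 × 150%/8⌋ = $10,063; SL = ⌊$43,571/2⌋ = $21,785 → take SL $21,785. Book value $31,886.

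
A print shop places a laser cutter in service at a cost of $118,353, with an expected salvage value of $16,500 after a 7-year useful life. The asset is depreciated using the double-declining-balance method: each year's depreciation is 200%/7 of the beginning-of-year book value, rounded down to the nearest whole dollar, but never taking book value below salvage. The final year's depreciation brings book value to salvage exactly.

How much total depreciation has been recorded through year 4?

Depreciable base = $118,353 − $16,500 = $101,853.
Year 1: ⌊$118,353 × 200%/7⌋ = $33,815. Book value $84,538.
Year 2: ⌊$84,538 × 200%/7⌋ = $24,153. Book value $60,385.
Year 3: ⌊$60,385 × 200%/7⌋ = $17,252. Book value $43,133.
Year 4: ⌊$43,133 × 200%/7⌋ = $12,323. Book value $30,810.
Accumulated through year 4 = $118,353 − $30,810 = $87,543.

$87,543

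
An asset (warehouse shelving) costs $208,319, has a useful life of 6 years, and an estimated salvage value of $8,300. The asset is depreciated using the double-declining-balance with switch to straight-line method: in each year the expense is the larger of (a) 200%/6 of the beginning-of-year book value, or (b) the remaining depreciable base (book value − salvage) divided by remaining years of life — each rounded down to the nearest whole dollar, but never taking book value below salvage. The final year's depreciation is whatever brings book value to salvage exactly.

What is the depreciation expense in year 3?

$30,862

Depreciable base = $208,319 − $8,300 = $200,019.
Year 1: DB = ⌊$208,319 × 200%/6⌋ = $69,439; SL = ⌊$200,019/6⌋ = $33,336 → take DB $69,439. Book value $138,880.
Year 2: DB = ⌊$138,880 × 200%/6⌋ = $46,293; SL = ⌊$130,580/5⌋ = $26,116 → take DB $46,293. Book value $92,587.
Year 3: DB = ⌊$92,587 × 200%/6⌋ = $30,862; SL = ⌊$84,287/4⌋ = $21,071 → take DB $30,862. Book value $61,725.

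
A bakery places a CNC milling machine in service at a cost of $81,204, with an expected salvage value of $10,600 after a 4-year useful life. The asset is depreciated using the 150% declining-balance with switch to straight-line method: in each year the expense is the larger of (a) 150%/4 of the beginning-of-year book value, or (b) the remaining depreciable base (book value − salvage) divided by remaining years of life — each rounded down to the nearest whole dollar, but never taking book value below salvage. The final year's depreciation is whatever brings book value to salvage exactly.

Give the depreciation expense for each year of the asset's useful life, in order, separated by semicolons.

Depreciable base = $81,204 − $10,600 = $70,604.
Year 1: DB = ⌊$81,204 × 150%/4⌋ = $30,451; SL = ⌊$70,604/4⌋ = $17,651 → take DB $30,451. Book value $50,753.
Year 2: DB = ⌊$50,753 × 150%/4⌋ = $19,032; SL = ⌊$40,153/3⌋ = $13,384 → take DB $19,032. Book value $31,721.
Year 3: DB = ⌊$31,721 × 150%/4⌋ = $11,895; SL = ⌊$21,121/2⌋ = $10,560 → take DB $11,895. Book value $19,826.
Year 4 (final): $19,826 − $10,600 = $9,226. Book value $10,600.

$30,451; $19,032; $11,895; $9,226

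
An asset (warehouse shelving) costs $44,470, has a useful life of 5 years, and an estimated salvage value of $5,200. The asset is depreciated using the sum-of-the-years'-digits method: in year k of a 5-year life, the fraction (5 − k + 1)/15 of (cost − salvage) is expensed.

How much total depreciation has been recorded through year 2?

$23,562

Depreciable base = $44,470 − $5,200 = $39,270.
Sum of the years' digits = 5+4+3+2+1 = 15.
Year 1: $39,270 × 5/15 = $13,090. Book value $31,380.
Year 2: $39,270 × 4/15 = $10,472. Book value $20,908.
Accumulated through year 2 = $44,470 − $20,908 = $23,562.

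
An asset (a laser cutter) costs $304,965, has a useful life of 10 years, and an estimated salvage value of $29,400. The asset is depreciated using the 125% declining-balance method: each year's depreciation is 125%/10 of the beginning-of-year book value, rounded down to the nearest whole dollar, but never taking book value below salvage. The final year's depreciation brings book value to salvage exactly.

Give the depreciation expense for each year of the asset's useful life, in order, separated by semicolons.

$38,120; $33,355; $29,186; $25,538; $22,345; $19,552; $17,108; $14,970; $13,098; $62,293

Depreciable base = $304,965 − $29,400 = $275,565.
Year 1: ⌊$304,965 × 125%/10⌋ = $38,120. Book value $266,845.
Year 2: ⌊$266,845 × 125%/10⌋ = $33,355. Book value $233,490.
Year 3: ⌊$233,490 × 125%/10⌋ = $29,186. Book value $204,304.
Year 4: ⌊$204,304 × 125%/10⌋ = $25,538. Book value $178,766.
Year 5: ⌊$178,766 × 125%/10⌋ = $22,345. Book value $156,421.
Year 6: ⌊$156,421 × 125%/10⌋ = $19,552. Book value $136,869.
Year 7: ⌊$136,869 × 125%/10⌋ = $17,108. Book value $119,761.
Year 8: ⌊$119,761 × 125%/10⌋ = $14,970. Book value $104,791.
Year 9: ⌊$104,791 × 125%/10⌋ = $13,098. Book value $91,693.
Year 10 (final): $91,693 − $29,400 = $62,293. Book value $29,400.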